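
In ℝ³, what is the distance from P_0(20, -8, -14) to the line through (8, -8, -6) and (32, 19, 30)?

4√13

A direction vector is d = (24, 27, 36).
AP = (12, 0, -8); AP·d = 0, |AP|² = 208, |d|² = 2601.
distance² = |AP|² − (AP·d)²/|d|² = 208 − 0/2601 = 208, so the distance is 4√13.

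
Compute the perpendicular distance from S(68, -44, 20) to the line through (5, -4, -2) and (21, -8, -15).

A direction vector is d = (16, -4, -13).
AP = (63, -40, 22), and AP × d = (608, 1171, 388).
|AP × d|² = 1891449 and |d|² = 441, so the distance is √(1891449/441) = √4289.

√4289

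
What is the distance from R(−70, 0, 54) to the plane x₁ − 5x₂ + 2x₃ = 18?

Normal vector n = (1, −5, 2), and n·(−70, 0, 54) − 18 = 20.
|n| = √(1 + 25 + 4) = √30, so the distance is |20|/√30 = 20/√30.

20/√30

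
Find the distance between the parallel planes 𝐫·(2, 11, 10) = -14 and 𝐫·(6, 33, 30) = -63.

7/15

Divide the second equation by 3 to match normals: 2x + 11y + 10z = -21.
With common normal n = (2, 11, 10) (|n| = 15), the distance is |(-14) − (-21)|/|n| = 7/15.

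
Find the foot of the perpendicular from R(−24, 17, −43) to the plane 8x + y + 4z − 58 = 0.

(16, 22, -23)

The perpendicular from R has direction n = (8, 1, 4): r = (−24, 17, −43) + λ(8, 1, 4).
Substitute into the plane: n·(R + λn) = 58 gives -347 + 81λ = 58, so λ = 5.
Foot = (−24, 17, −43) + 5·(8, 1, 4) = (16, 22, −23).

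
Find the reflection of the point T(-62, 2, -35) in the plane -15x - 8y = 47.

(28, 50, -35)

With n = (-15, -8, 0), the signed offset is (n·T − 47)/|n|² = 867/289 = 3.
T' = T − 2t·n = (-62, 2, -35) − 6·(-15, -8, 0) = (28, 50, -35).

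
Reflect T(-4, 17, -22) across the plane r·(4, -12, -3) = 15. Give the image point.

(4, -7, -28)

n = (4, -12, -3), |n|² = 169, n·T − 15 = -169, so t = -169/169 = -1.
Foot F = T − (-1)·n = (0, 5, -25); the reflection is 2F − T = (4, -7, -28).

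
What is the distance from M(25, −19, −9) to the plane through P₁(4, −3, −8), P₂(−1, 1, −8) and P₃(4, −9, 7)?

P₁P₂ = (−5, 4, 0) and P₁P₃ = (0, −6, 15), so a normal is n = P₁P₂ × P₁P₃ = (60, 75, 30).
Then n·(25, −19, −9) − (−225) = 30.
|n| = √(3600 + 5625 + 900) = 45√5, so the distance is |30|/(45√5) = 2/(3√5).

2√5/15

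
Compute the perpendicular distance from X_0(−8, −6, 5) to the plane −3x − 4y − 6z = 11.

7√61/61

n = (−3, −4, −6); n·P − 11 = 7; |n| = √61; distance = 7/√61.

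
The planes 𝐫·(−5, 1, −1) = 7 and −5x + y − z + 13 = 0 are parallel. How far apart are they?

20√3/9

Both planes have normal n = (−5, 1, −1), |n| = 3√3. Any point on the first plane is at distance |(-13) − 7|/|n| = 20/(3√3) = 20√3/9 from the second.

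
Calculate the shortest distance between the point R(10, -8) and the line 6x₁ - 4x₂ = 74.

9√13/13

d = |6·10 + (-4)·(-8) − 74| / √(36 + 16) = |18|/(2√13) = 9/√13.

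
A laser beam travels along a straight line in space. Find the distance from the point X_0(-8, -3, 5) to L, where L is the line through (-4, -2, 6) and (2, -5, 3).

2√3

A direction vector is d = (6, -3, -3).
AP = (-4, -1, -1), and AP × d = (0, -18, 18).
|AP × d|² = 648 and |d|² = 54, so the distance is √(648/54) = √12 = 2√3.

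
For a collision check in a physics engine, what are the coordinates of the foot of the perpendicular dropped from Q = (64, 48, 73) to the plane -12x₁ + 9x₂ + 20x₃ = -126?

n = (-12, 9, 20), |n|² = 625, and n·Q − (-126) = 1250.
t = 1250/625 = 2, so the foot is Q − t·n = (64, 48, 73) − 2·(-12, 9, 20) = (88, 30, 33).

(88, 30, 33)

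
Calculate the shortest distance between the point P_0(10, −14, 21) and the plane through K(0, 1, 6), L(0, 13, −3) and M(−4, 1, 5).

5√26/26

KL = (0, 12, −9) and KM = (−4, 0, −1), so a normal is n = KL × KM = (−12, 36, 48).
Then n·(10, −14, 21) − 324 = 60.
|n| = √(144 + 1296 + 2304) = 12√26, so the distance is |60|/(12√26) = 5/√26.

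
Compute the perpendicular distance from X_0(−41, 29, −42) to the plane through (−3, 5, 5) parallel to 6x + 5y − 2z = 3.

Parallel planes share the normal n = (6, 5, −2); since (−3, 5, 5) lies on the plane, its equation is 6x + 5y − 2z = -3.
n = (6, 5, −2); n·P − (-3) = -14; |n| = √65; distance = 14/√65 = 14√65/65.

14/√65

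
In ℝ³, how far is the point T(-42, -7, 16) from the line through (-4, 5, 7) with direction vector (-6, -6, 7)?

2√145

Direction vector d = (-6, -6, 7).
AP = (-38, -12, 9), and AP × d = (-30, 212, 156).
|AP × d|² = 70180 and |d|² = 121, so the distance is √(70180/121) = √580 = 2√145.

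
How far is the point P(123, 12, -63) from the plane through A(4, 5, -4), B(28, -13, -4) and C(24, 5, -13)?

1

AB = (24, -18, 0) and AC = (20, 0, -9), so a normal is n = AB × AC = (162, 216, 360).
d = |162·123 + 216·12 + 360·(-63) − 288| / √(26244 + 46656 + 129600) = |-450| / 450 = 1.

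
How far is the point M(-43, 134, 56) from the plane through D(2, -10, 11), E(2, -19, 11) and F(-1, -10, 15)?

9

DE = (0, -9, 0) and DF = (-3, 0, 4), so a normal is n = DE × DF = (-36, 0, -27).
Then n·(-43, 134, 56) - (-369) = 405.
|n| = √(1296 + 0 + 729) = 45, so the distance is |405|/45 = 9.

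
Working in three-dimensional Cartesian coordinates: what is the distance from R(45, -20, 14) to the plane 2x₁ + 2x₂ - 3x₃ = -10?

Normal vector n = (2, 2, -3), and n·(45, -20, 14) - (-10) = 18.
|n| = √(4 + 4 + 9) = √17, so the distance is |18|/√17 = 18/√17.

18/√17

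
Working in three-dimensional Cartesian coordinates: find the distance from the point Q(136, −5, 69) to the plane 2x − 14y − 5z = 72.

5

Normal vector n = (2, −14, −5), and n·(136, −5, 69) − 72 = −75.
|n| = √(4 + 196 + 25) = 15, so the distance is |-75|/15 = 5.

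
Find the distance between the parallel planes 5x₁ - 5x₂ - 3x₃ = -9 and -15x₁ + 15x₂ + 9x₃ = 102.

25√59/59

Divide the second equation by -3 to match normals: 5x₁ - 5x₂ - 3x₃ = -34.
Both planes have normal n = (5, -5, -3), |n| = √59. Any point on the first plane is at distance |(-34) − (-9)|/|n| = 25/√59 = 25√59/59 from the second.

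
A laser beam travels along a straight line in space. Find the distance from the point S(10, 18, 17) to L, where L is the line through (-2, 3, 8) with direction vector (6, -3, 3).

6√11

Direction vector d = (6, -3, 3).
AP = (12, 15, 9), and AP × d = (72, 18, -126).
|AP × d|² = 21384 and |d|² = 54, so the distance is √(21384/54) = √396 = 6√11.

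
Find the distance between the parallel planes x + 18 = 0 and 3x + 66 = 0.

4

Divide the second equation by 3 to match normals: x = -22.
Both planes have normal n = (1, 0, 0), |n| = 1. Any point on the first plane is at distance |(-22) − (-18)|/|n| = 4/1 = 4 from the second.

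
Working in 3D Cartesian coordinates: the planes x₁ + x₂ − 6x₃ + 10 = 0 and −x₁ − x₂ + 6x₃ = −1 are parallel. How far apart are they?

Divide the second equation by -1 to match normals: x₁ + x₂ − 6x₃ = 1.
With common normal n = (1, 1, −6) (|n| = √38), the distance is |(-10) − 1|/|n| = 11/√38.

11√38/38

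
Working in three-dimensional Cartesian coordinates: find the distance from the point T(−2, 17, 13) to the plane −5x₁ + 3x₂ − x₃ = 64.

16√35/35

d = |(-5)·(-2) + 3·17 + (-1)·13 − 64| / √(25 + 9 + 1) = |-16| / √35 = 16/√35.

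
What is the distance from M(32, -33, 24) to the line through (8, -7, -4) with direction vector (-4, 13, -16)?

4√17

Direction vector d = (-4, 13, -16).
AP = (24, -26, 28), and AP × d = (52, 272, 208).
|AP × d|² = 119952 and |d|² = 441, so the distance is √(119952/441) = √272 = 4√17.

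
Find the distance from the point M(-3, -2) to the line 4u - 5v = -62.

60√41/41

The normal to the line is n = (4, -5) with |n| = √41.
|n·M − (-62)| = |-2 − (-62)| = 60, so the distance is 60/√41 = 60√41/41.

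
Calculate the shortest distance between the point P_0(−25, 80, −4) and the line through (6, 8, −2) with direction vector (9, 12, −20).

2√1381

Direction vector d = (9, 12, −20).
AP = (−31, 72, −2); AP·d = 625, |AP|² = 6149, |d|² = 625.
distance² = |AP|² − (AP·d)²/|d|² = 6149 − 390625/625 = 5524, so the distance is 2√1381.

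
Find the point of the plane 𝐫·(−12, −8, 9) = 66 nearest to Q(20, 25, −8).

(-4, 9, 10)

The perpendicular from Q has direction n = (−12, −8, 9): r = (20, 25, −8) + λ(−12, −8, 9).
Substitute into the plane: n·(Q + λn) = 66 gives -512 + 289λ = 66, so λ = 2.
Foot = (20, 25, −8) + 2·(−12, −8, 9) = (−4, 9, 10).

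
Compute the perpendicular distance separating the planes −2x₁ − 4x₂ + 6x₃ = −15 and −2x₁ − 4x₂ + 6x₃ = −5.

With common normal n = (−2, −4, 6) (|n| = 2√14), the distance is |(-15) − (-5)|/|n| = 10/(2√14) = 5/√14.

5/√14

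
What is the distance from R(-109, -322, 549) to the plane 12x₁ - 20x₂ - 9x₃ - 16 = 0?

7

Normal vector n = (12, -20, -9), and n·(-109, -322, 549) - 16 = 175.
|n| = √(144 + 400 + 81) = 25, so the distance is |175|/25 = 7.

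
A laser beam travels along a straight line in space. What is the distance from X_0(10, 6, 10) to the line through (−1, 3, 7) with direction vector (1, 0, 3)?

3√11

Direction vector d = (1, 0, 3).
AP = (11, 3, 3), and AP × d = (9, −30, −3).
|AP × d|² = 990 and |d|² = 10, so the distance is √(990/10) = √99 = 3√11.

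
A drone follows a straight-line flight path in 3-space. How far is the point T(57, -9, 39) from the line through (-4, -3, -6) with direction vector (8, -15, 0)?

3√514

Direction vector d = (8, -15, 0).
AP = (61, -6, 45), and AP × d = (675, 360, -867).
|AP × d|² = 1336914 and |d|² = 289, so the distance is √(1336914/289) = √4626 = 3√514.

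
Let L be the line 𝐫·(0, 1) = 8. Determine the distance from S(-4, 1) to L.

7

The normal to the line is n = (0, 1) with |n| = 1.
|n·S − 8| = |1 − 8| = 7, so the distance is 7/1 = 7.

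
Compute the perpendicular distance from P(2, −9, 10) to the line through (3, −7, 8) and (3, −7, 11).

A direction vector is d = (0, 0, 3).
AP = (−1, −2, 2); AP·d = 6, |AP|² = 9, |d|² = 9.
distance² = |AP|² − (AP·d)²/|d|² = 9 − 36/9 = 5, so the distance is √5.

√5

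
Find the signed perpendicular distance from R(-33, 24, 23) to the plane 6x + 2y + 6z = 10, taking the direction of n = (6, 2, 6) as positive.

-11√19/19

n·R − 10 = -22.
|n| = 2√19, so the signed distance is -11√19/19.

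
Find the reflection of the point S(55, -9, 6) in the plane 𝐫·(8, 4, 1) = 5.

(-25, -49, -4)

With n = (8, 4, 1), the signed offset is (n·S − 5)/|n|² = 405/81 = 5.
S' = S − 2t·n = (55, -9, 6) − 10·(8, 4, 1) = (-25, -49, -4).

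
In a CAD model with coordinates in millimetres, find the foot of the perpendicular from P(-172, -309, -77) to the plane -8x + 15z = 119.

(-2876/17, -309, -1399/17)

n = (-8, 0, 15), |n|² = 289, and n·P − 119 = 102.
t = 102/289 = 6/17, so the foot is P − t·n = (-172, -309, -77) − (6/17)·(-8, 0, 15) = (-2876/17, -309, -1399/17).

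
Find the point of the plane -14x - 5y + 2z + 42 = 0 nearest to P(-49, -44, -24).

The perpendicular from P has direction n = (-14, -5, 2): r = (-49, -44, -24) + μ(-14, -5, 2).
Substitute into the plane: n·(P + μn) = -42 gives 858 + 225μ = -42, so μ = -4.
Foot = (-49, -44, -24) + (-4)·(-14, -5, 2) = (7, -24, -32).

(7, -24, -32)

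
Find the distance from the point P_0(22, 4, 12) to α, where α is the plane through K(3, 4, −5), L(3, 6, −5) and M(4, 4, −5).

17

KL = (0, 2, 0) and KM = (1, 0, 0), so a normal is n = KL × KM = (0, 0, −2).
Then n·(22, 4, 12) − 10 = −34.
|n| = √(0 + 0 + 4) = 2, so the distance is |-34|/2 = 17.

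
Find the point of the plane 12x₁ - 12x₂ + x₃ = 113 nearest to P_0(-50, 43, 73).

n = (12, -12, 1), |n|² = 289, and n·P_0 − 113 = -1156.
t = -1156/289 = -4, so the foot is P_0 − t·n = (-50, 43, 73) − (-4)·(12, -12, 1) = (-2, -5, 77).

(-2, -5, 77)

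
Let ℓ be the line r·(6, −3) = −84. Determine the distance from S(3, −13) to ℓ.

47√5/5

The normal to the line is n = (6, −3) with |n| = 3√5.
|n·S − (-84)| = |57 − (-84)| = 141, so the distance is 141/(3√5) = 47/√5.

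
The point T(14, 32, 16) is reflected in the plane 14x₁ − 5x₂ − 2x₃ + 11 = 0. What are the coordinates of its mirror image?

(182/15, 98/3, 244/15)

With n = (14, −5, −2), the signed offset is (n·T − (-11))/|n|² = 15/225 = 1/15.
T' = T − 2t·n = (14, 32, 16) − (2/15)·(14, −5, −2) = (182/15, 98/3, 244/15).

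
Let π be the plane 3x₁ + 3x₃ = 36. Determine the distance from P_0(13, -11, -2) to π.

√2/2

d = |3·13 + 3·(-2) − 36| / √(9 + 0 + 9) = |-3| / (3√2) = √2/2.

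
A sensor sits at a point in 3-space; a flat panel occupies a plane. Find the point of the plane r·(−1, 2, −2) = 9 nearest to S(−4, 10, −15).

n = (−1, 2, −2), |n|² = 9, and n·S − 9 = 45.
t = 45/9 = 5, so the foot is S − t·n = (−4, 10, −15) − 5·(−1, 2, −2) = (1, 0, −5).

(1, 0, -5)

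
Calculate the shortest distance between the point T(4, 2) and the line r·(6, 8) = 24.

The normal to the line is n = (6, 8) with |n| = 10.
|n·T − 24| = |40 − 24| = 16, so the distance is 16/10 = 8/5.

8/5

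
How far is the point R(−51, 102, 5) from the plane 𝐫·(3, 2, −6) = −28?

7

Normal vector n = (3, 2, −6), and n·(−51, 102, 5) − (−28) = 49.
|n| = √(9 + 4 + 36) = 7, so the distance is |49|/7 = 7.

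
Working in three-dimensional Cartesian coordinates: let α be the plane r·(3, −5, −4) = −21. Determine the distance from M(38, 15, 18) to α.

Normal vector n = (3, −5, −4), and n·(38, 15, 18) − (−21) = −12.
|n| = √(9 + 25 + 16) = 5√2, so the distance is |-12|/(5√2) = 6√2/5.

6√2/5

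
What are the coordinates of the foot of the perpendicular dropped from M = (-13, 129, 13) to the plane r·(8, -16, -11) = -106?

(27, 49, -42)

The perpendicular from M has direction n = (8, -16, -11): r = (-13, 129, 13) + t(8, -16, -11).
Substitute into the plane: n·(M + tn) = -106 gives -2311 + 441t = -106, so t = 5.
Foot = (-13, 129, 13) + 5·(8, -16, -11) = (27, 49, -42).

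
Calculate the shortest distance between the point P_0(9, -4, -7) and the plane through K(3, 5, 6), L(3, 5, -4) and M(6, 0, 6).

3/√34

KL = (0, 0, -10) and KM = (3, -5, 0), so a normal is n = KL × KM = (-50, -30, 0).
n = (-50, -30, 0); n·P − (-300) = -30; |n| = 10√34; distance = 30/(10√34) = 3√34/34.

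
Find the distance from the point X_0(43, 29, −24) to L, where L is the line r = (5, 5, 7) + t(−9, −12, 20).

Direction vector d = (−9, −12, 20).
AP = (38, 24, −31), and AP × d = (108, −481, −240).
|AP × d|² = 300625 and |d|² = 625, so the distance is √(300625/625) = √481.

√481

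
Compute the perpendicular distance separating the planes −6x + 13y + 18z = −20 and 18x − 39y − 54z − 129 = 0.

1

Divide the second equation by -3 to match normals: −6x + 13y + 18z = -43.
With common normal n = (−6, 13, 18) (|n| = 23), the distance is |(-20) − (-43)|/|n| = 23/23 = 1.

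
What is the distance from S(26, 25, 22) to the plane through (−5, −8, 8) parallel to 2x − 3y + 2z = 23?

9√17/17

Parallel planes share the normal n = (2, −3, 2); since (−5, −8, 8) lies on the plane, its equation is 2x − 3y + 2z = 30.
Then n·(26, 25, 22) − 30 = −9.
|n| = √(4 + 9 + 4) = √17, so the distance is |-9|/√17 = 9/√17.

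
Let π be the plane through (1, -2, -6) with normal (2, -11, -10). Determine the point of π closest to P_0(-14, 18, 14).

The perpendicular from P_0 has direction n = (2, -11, -10): r = (-14, 18, 14) + t(2, -11, -10).
Substitute into the plane: n·(P_0 + tn) = 84 gives -366 + 225t = 84, so t = 2.
Foot = (-14, 18, 14) + 2·(2, -11, -10) = (-10, -4, -6).

(-10, -4, -6)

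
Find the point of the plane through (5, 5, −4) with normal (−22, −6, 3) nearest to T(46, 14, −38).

(2, 2, -32)

The perpendicular from T has direction n = (−22, −6, 3): r = (46, 14, −38) + λ(−22, −6, 3).
Substitute into the plane: n·(T + λn) = -152 gives -1210 + 529λ = -152, so λ = 2.
Foot = (46, 14, −38) + 2·(−22, −6, 3) = (2, 2, −32).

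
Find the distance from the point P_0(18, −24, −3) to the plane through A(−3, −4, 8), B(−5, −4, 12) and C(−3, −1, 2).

3

AB = (−2, 0, 4) and AC = (0, 3, −6), so a normal is n = AB × AC = (−12, −12, −6).
n = (−12, −12, −6); n·P − 36 = 54; |n| = 18; distance = 54/18 = 3.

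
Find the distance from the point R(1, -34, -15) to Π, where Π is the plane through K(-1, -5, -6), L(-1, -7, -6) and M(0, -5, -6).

9

KL = (0, -2, 0) and KM = (1, 0, 0), so a normal is n = KL × KM = (0, 0, 2).
n = (0, 0, 2); n·P − (-12) = -18; |n| = 2; distance = 18/2 = 9.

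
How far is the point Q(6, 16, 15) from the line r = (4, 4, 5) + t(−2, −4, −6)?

Direction vector d = (−2, −4, −6).
AP = (2, 12, 10), and AP × d = (−32, −8, 16).
|AP × d|² = 1344 and |d|² = 56, so the distance is √(1344/56) = √24 = 2√6.

2√6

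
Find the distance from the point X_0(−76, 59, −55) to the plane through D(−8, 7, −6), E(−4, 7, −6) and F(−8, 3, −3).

8

DE = (4, 0, 0) and DF = (0, −4, 3), so a normal is n = DE × DF = (0, −12, −16).
d = |(-12)·59 + (-16)·(-55) − 12| / √(0 + 144 + 256) = |160| / 20 = 8.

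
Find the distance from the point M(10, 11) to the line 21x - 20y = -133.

The normal to the line is n = (21, -20) with |n| = 29.
|n·M − (-133)| = |-10 − (-133)| = 123, so the distance is 123/29.

123/29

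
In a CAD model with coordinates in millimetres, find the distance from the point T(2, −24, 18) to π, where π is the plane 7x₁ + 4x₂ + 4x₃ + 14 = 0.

4/9

d = |7·2 + 4·(-24) + 4·18 − (-14)| / √(49 + 16 + 16) = |4| / 9 = 4/9.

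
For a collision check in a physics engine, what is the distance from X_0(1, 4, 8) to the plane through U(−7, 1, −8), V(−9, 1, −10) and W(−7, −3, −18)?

1/√33

UV = (−2, 0, −2) and UW = (0, −4, −10), so a normal is n = UV × UW = (−8, −20, 8).
n = (−8, −20, 8); n·P − (-28) = 4; |n| = 4√33; distance = 4/(4√33) = 1/√33.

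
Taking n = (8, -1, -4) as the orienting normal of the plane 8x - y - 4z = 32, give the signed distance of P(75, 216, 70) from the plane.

n·P − 32 = 72.
|n| = 9, so the signed distance is 72/9 = 8.

8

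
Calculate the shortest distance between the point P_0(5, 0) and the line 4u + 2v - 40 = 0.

2√5

The normal to the line is n = (4, 2) with |n| = 2√5.
|n·P_0 − 40| = |20 − 40| = 20, so the distance is 20/(2√5) = 2√5.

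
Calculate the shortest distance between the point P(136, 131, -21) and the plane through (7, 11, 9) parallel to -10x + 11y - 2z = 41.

6

Parallel planes share the normal n = (-10, 11, -2); since (7, 11, 9) lies on the plane, its equation is -10x + 11y - 2z = 33.
Then n·(136, 131, -21) - 33 = 90.
|n| = √(100 + 121 + 4) = 15, so the distance is |90|/15 = 6.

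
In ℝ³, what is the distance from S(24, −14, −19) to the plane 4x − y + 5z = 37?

11√42/21

n = (4, −1, 5); n·P − 37 = -22; |n| = √42; distance = 22/√42 = 11√42/21.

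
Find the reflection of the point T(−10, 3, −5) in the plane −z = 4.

With n = (0, 0, −1), the signed offset is (n·T − 4)/|n|² = 1/1 = 1.
T' = T − 2t·n = (−10, 3, −5) − 2·(0, 0, −1) = (−10, 3, −3).

(-10, 3, -3)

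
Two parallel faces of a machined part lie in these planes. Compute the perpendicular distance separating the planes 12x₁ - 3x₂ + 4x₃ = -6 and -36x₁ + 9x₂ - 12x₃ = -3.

Divide the second equation by -3 to match normals: 12x₁ - 3x₂ + 4x₃ = 1.
Both planes have normal n = (12, -3, 4), |n| = 13. Any point on the first plane is at distance |1 − (-6)|/|n| = 7/13 from the second.

7/13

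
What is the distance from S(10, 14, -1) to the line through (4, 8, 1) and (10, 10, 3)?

A direction vector is d = (6, 2, 2).
AP = (6, 6, -2); AP·d = 44, |AP|² = 76, |d|² = 44.
distance² = |AP|² − (AP·d)²/|d|² = 76 − 1936/44 = 32, so the distance is 4√2.

4√2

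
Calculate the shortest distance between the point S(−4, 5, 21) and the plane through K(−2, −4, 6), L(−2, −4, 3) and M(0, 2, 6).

3√10/2

KL = (0, 0, −3) and KM = (2, 6, 0), so a normal is n = KL × KM = (18, −6, 0).
n = (18, −6, 0); n·P − (-12) = -90; |n| = 6√10; distance = 90/(6√10) = 3√10/2.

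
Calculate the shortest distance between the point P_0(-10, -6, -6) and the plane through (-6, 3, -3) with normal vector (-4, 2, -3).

The plane has equation n·(r − (-6, 3, -3)) = 0, i.e. n·r = 39.
d = |(-4)·(-10) + 2·(-6) + (-3)·(-6) − 39| / √(16 + 4 + 9) = |7| / √29 = 7/√29.

7/√29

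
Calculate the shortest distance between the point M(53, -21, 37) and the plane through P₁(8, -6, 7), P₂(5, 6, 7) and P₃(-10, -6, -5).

15√53/53

P₁P₂ = (-3, 12, 0) and P₁P₃ = (-18, 0, -12), so a normal is n = P₁P₂ × P₁P₃ = (-144, -36, 216).
n = (-144, -36, 216); n·P − 576 = 540; |n| = 36√53; distance = 540/(36√53) = 15/√53.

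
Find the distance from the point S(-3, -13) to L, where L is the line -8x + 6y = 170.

d = |(-8)·(-3) + 6·(-13) − 170| / √(64 + 36) = |-224|/10 = 112/5.

112/5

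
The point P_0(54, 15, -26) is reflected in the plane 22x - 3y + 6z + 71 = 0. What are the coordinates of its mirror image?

(-34, 27, -50)

n = (22, -3, 6), |n|² = 529, n·P_0 − (-71) = 1058, so t = 1058/529 = 2.
Foot F = P_0 − 2·n = (10, 21, -38); the reflection is 2F − P_0 = (-34, 27, -50).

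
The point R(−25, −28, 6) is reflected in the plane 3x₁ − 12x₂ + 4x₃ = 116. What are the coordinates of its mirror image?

(-31, -4, -2)

With n = (3, −12, 4), the signed offset is (n·R − 116)/|n|² = 169/169 = 1.
R' = R − 2t·n = (−25, −28, 6) − 2·(3, −12, 4) = (−31, −4, −2).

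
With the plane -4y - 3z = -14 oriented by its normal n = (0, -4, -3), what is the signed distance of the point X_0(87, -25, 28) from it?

6

n·X_0 − (-14) = 30.
|n| = 5, so the signed distance is 30/5 = 6.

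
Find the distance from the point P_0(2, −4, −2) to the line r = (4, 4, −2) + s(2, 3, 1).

2√3

Direction vector d = (2, 3, 1).
AP = (−2, −8, 0); AP·d = -28, |AP|² = 68, |d|² = 14.
distance² = |AP|² − (AP·d)²/|d|² = 68 − 784/14 = 12, so the distance is 2√3.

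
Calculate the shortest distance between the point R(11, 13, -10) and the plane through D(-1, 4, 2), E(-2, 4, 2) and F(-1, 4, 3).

9

DE = (-1, 0, 0) and DF = (0, 0, 1), so a normal is n = DE × DF = (0, 1, 0).
Then n·(11, 13, -10) - 4 = 9.
|n| = √(0 + 1 + 0) = 1, so the distance is |9|/1 = 9.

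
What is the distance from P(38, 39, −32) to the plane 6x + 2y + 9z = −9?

27/11

Normal vector n = (6, 2, 9), and n·(38, 39, −32) − (−9) = 27.
|n| = √(36 + 4 + 81) = 11, so the distance is |27|/11 = 27/11.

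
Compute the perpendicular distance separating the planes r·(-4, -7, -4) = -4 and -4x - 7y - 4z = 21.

Both planes have normal n = (-4, -7, -4), |n| = 9. Any point on the first plane is at distance |21 − (-4)|/|n| = 25/9 from the second.

25/9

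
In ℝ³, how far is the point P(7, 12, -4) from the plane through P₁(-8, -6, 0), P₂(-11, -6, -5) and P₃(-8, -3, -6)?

3√70/10

P₁P₂ = (-3, 0, -5) and P₁P₃ = (0, 3, -6), so a normal is n = P₁P₂ × P₁P₃ = (15, -18, -9).
Then n·(7, 12, -4) - (-12) = -63.
|n| = √(225 + 324 + 81) = 3√70, so the distance is |-63|/(3√70) = 21/√70.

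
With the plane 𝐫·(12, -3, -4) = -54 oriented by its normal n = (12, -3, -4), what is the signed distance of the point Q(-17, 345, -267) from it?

n·Q − (-54) = -117.
|n| = 13, so the signed distance is -117/13 = -9.

-9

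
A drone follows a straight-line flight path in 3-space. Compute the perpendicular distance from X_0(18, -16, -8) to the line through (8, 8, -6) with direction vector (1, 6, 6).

2√97

Direction vector d = (1, 6, 6).
AP = (10, -24, -2); AP·d = -146, |AP|² = 680, |d|² = 73.
distance² = |AP|² − (AP·d)²/|d|² = 680 − 21316/73 = 388, so the distance is 2√97.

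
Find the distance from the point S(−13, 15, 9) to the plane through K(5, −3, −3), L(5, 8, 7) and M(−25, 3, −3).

4/5

KL = (0, 11, 10) and KM = (−30, 6, 0), so a normal is n = KL × KM = (−60, −300, 330).
d = |(-60)·(-13) + (-300)·15 + 330·9 − (-390)| / √(3600 + 90000 + 108900) = |-360| / 450 = 4/5.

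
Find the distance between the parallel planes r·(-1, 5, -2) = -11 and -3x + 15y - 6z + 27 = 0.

Divide the second equation by 3 to match normals: -x + 5y - 2z = -9.
With common normal n = (-1, 5, -2) (|n| = √30), the distance is |(-11) − (-9)|/|n| = 2/√30 = √30/15.

2/√30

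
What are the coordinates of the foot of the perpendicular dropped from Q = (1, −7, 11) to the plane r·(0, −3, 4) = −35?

(1, 5, -5)

The perpendicular from Q has direction n = (0, −3, 4): r = (1, −7, 11) + t(0, −3, 4).
Substitute into the plane: n·(Q + tn) = -35 gives 65 + 25t = -35, so t = -4.
Foot = (1, −7, 11) + (-4)·(0, −3, 4) = (1, 5, −5).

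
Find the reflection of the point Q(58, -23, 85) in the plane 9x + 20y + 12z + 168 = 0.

(22, -103, 37)

With n = (9, 20, 12), the signed offset is (n·Q − (-168))/|n|² = 1250/625 = 2.
Q' = Q − 2t·n = (58, -23, 85) − 4·(9, 20, 12) = (22, -103, 37).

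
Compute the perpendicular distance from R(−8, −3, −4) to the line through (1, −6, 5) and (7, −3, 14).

3√5

A direction vector is d = (6, 3, 9).
AP = (−9, 3, −9), and AP × d = (54, 27, −45).
|AP × d|² = 5670 and |d|² = 126, so the distance is √(5670/126) = √45 = 3√5.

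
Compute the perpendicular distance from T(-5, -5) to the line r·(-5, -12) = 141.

56/13

The normal to the line is n = (-5, -12) with |n| = 13.
|n·T − 141| = |85 − 141| = 56, so the distance is 56/13.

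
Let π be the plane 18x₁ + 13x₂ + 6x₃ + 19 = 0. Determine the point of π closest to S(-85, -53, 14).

The perpendicular from S has direction n = (18, 13, 6): r = (-85, -53, 14) + t(18, 13, 6).
Substitute into the plane: n·(S + tn) = -19 gives -2135 + 529t = -19, so t = 4.
Foot = (-85, -53, 14) + 4·(18, 13, 6) = (-13, -1, 38).

(-13, -1, 38)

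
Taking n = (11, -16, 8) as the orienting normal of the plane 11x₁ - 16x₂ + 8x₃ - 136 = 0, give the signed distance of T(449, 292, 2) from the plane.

7

n·T − 136 = 147.
|n| = 21, so the signed distance is 147/21 = 7.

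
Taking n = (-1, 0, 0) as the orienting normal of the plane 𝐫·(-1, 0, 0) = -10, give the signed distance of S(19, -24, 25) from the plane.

n·S − (-10) = -9.
|n| = 1, so the signed distance is -9/1 = -9.

-9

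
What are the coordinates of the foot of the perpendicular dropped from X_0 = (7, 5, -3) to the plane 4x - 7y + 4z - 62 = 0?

(11, -2, 1)

n = (4, -7, 4), |n|² = 81, and n·X_0 − 62 = -81.
t = -81/81 = -1, so the foot is X_0 − t·n = (7, 5, -3) − (-1)·(4, -7, 4) = (11, -2, 1).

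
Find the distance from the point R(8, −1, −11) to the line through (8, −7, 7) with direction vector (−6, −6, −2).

Direction vector d = (−6, −6, −2).
AP = (0, 6, −18), and AP × d = (−120, 108, 36).
|AP × d|² = 27360 and |d|² = 76, so the distance is √(27360/76) = √360 = 6√10.

6√10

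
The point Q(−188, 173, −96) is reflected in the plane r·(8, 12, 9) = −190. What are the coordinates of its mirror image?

n = (8, 12, 9), |n|² = 289, n·Q − (-190) = -102, so t = -102/289 = -6/17.
Foot F = Q − (-6/17)·n = (−3148/17, 3013/17, −1578/17); the reflection is 2F − Q = (−3100/17, 3085/17, −1524/17).

(-3100/17, 3085/17, -1524/17)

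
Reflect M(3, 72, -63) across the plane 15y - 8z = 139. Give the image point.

n = (0, 15, -8), |n|² = 289, n·M − 139 = 1445, so t = 1445/289 = 5.
Foot F = M − 5·n = (3, -3, -23); the reflection is 2F − M = (3, -78, 17).

(3, -78, 17)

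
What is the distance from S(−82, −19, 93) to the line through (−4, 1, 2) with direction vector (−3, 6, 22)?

Direction vector d = (−3, 6, 22).
AP = (−78, −20, 91); AP·d = 2116, |AP|² = 14765, |d|² = 529.
distance² = |AP|² − (AP·d)²/|d|² = 14765 − 4477456/529 = 6301, so the distance is √6301.

√6301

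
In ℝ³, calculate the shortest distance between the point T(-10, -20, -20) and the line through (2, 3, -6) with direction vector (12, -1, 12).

2√145

Direction vector d = (12, -1, 12).
AP = (-12, -23, -14); AP·d = -289, |AP|² = 869, |d|² = 289.
distance² = |AP|² − (AP·d)²/|d|² = 869 − 83521/289 = 580, so the distance is 2√145.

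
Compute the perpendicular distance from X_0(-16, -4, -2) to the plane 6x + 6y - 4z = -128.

d = |6·(-16) + 6·(-4) + (-4)·(-2) − (-128)| / √(36 + 36 + 16) = |16| / (2√22) = 4√22/11.

8/√22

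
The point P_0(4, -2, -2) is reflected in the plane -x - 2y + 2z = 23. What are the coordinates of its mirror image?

n = (-1, -2, 2), |n|² = 9, n·P_0 − 23 = -27, so t = -27/9 = -3.
Foot F = P_0 − (-3)·n = (1, -8, 4); the reflection is 2F − P_0 = (-2, -14, 10).

(-2, -14, 10)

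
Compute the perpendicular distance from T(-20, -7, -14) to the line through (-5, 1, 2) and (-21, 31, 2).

√545

A direction vector is d = (-16, 30, 0).
AP = (-15, -8, -16), and AP × d = (480, 256, -578).
|AP × d|² = 630020 and |d|² = 1156, so the distance is √(630020/1156) = √545.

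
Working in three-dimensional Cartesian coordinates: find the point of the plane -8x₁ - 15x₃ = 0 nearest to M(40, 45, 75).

The perpendicular from M has direction n = (-8, 0, -15): r = (40, 45, 75) + λ(-8, 0, -15).
Substitute into the plane: n·(M + λn) = 0 gives -1445 + 289λ = 0, so λ = 5.
Foot = (40, 45, 75) + 5·(-8, 0, -15) = (0, 45, 0).

(0, 45, 0)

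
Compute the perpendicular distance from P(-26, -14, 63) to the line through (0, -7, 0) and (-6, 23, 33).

√2669

A direction vector is d = (-6, 30, 33).
AP = (-26, -7, 63), and AP × d = (-2121, 480, -822).
|AP × d|² = 5404725 and |d|² = 2025, so the distance is √(5404725/2025) = √2669.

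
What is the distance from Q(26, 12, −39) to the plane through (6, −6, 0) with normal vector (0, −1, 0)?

The plane has equation n·(r − (6, −6, 0)) = 0, i.e. n·r = 6.
d = |(-1)·12 − 6| / √(0 + 1 + 0) = |-18| / 1 = 18.

18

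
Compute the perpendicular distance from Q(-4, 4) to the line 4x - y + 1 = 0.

19√17/17

The normal to the line is n = (4, -1) with |n| = √17.
|n·Q − (-1)| = |-20 − (-1)| = 19, so the distance is 19/√17 = 19√17/17.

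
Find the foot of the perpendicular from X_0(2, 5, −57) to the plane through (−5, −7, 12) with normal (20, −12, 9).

(22, -7, -48)

The perpendicular from X_0 has direction n = (20, −12, 9): r = (2, 5, −57) + t(20, −12, 9).
Substitute into the plane: n·(X_0 + tn) = 92 gives -533 + 625t = 92, so t = 1.
Foot = (2, 5, −57) + 1·(20, −12, 9) = (22, −7, −48).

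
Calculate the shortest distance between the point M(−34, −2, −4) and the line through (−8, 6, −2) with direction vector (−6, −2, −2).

Direction vector d = (−6, −2, −2).
AP = (−26, −8, −2), and AP × d = (12, −40, 4).
|AP × d|² = 1760 and |d|² = 44, so the distance is √(1760/44) = √40 = 2√10.

2√10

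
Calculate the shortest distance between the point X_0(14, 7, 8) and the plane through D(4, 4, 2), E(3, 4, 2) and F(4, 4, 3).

3

DE = (-1, 0, 0) and DF = (0, 0, 1), so a normal is n = DE × DF = (0, 1, 0).
d = |1·7 − 4| / √(0 + 1 + 0) = |3| / 1 = 3.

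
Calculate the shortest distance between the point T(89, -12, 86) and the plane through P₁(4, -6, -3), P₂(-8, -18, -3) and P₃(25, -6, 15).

7

P₁P₂ = (-12, -12, 0) and P₁P₃ = (21, 0, 18), so a normal is n = P₁P₂ × P₁P₃ = (-216, 216, 252).
Then n·(89, -12, 86) - (-2916) = 2772.
|n| = √(46656 + 46656 + 63504) = 396, so the distance is |2772|/396 = 7.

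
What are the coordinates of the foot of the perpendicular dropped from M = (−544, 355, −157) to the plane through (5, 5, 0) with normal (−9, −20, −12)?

The perpendicular from M has direction n = (−9, −20, −12): r = (−544, 355, −157) + μ(−9, −20, −12).
Substitute into the plane: n·(M + μn) = -145 gives -320 + 625μ = -145, so μ = 7/25.
Foot = (−544, 355, −157) + (7/25)·(−9, −20, −12) = (−13663/25, 1747/5, −4009/25).

(-13663/25, 1747/5, -4009/25)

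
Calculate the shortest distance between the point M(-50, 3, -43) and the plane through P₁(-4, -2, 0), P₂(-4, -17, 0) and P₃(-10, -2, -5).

28/√61

P₁P₂ = (0, -15, 0) and P₁P₃ = (-6, 0, -5), so a normal is n = P₁P₂ × P₁P₃ = (75, 0, -90).
Then n·(-50, 3, -43) - (-300) = 420.
|n| = √(5625 + 0 + 8100) = 15√61, so the distance is |420|/(15√61) = 28/√61.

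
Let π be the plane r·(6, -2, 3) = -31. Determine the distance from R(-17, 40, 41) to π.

Normal vector n = (6, -2, 3), and n·(-17, 40, 41) - (-31) = -28.
|n| = √(36 + 4 + 9) = 7, so the distance is |-28|/7 = 4.

4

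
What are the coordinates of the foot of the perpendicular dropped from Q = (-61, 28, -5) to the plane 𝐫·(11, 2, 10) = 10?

(-28, 34, 25)

n = (11, 2, 10), |n|² = 225, and n·Q − 10 = -675.
t = -675/225 = -3, so the foot is Q − t·n = (-61, 28, -5) − (-3)·(11, 2, 10) = (-28, 34, 25).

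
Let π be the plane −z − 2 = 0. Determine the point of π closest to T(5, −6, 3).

(5, -6, -2)

The perpendicular from T has direction n = (0, 0, −1): r = (5, −6, 3) + μ(0, 0, −1).
Substitute into the plane: n·(T + μn) = 2 gives -3 + 1μ = 2, so μ = 5.
Foot = (5, −6, 3) + 5·(0, 0, −1) = (5, −6, −2).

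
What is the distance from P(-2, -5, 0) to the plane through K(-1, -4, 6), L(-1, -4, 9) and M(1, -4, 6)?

KL = (0, 0, 3) and KM = (2, 0, 0), so a normal is n = KL × KM = (0, 6, 0).
Then n·(-2, -5, 0) - (-24) = -6.
|n| = √(0 + 36 + 0) = 6, so the distance is |-6|/6 = 1.

1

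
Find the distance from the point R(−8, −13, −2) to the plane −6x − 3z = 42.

4√5/5

Normal vector n = (−6, 0, −3), and n·(−8, −13, −2) − 42 = 12.
|n| = √(36 + 0 + 9) = 3√5, so the distance is |12|/(3√5) = 4/√5.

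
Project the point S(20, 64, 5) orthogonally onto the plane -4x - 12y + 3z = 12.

n = (-4, -12, 3), |n|² = 169, and n·S − 12 = -845.
t = -845/169 = -5, so the foot is S − t·n = (20, 64, 5) − (-5)·(-4, -12, 3) = (0, 4, 20).

(0, 4, 20)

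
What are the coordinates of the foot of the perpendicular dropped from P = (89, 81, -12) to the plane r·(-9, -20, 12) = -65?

(53, 1, 36)

n = (-9, -20, 12), |n|² = 625, and n·P − (-65) = -2500.
t = -2500/625 = -4, so the foot is P − t·n = (89, 81, -12) − (-4)·(-9, -20, 12) = (53, 1, 36).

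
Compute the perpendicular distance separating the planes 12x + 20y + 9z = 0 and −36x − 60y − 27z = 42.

Divide the second equation by -3 to match normals: 12x + 20y + 9z = -14.
Both planes have normal n = (12, 20, 9), |n| = 25. Any point on the first plane is at distance |(-14) − 0|/|n| = 14/25 from the second.

14/25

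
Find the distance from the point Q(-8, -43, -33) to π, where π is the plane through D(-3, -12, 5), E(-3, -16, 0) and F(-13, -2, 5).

28/√66

DE = (0, -4, -5) and DF = (-10, 10, 0), so a normal is n = DE × DF = (50, 50, -40).
Then n·(-8, -43, -33) - (-950) = -280.
|n| = √(2500 + 2500 + 1600) = 10√66, so the distance is |-280|/(10√66) = 28/√66.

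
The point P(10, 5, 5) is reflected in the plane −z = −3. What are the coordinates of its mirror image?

(10, 5, 1)

With n = (0, 0, −1), the signed offset is (n·P − (-3))/|n|² = -2/1 = -2.
P' = P − 2t·n = (10, 5, 5) − (-4)·(0, 0, −1) = (10, 5, 1).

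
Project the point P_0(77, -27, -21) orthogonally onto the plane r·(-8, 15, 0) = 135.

n = (-8, 15, 0), |n|² = 289, and n·P_0 − 135 = -1156.
t = -1156/289 = -4, so the foot is P_0 − t·n = (77, -27, -21) − (-4)·(-8, 15, 0) = (45, 33, -21).

(45, 33, -21)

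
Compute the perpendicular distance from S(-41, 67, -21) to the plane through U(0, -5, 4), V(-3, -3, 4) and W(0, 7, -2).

16/7

UV = (-3, 2, 0) and UW = (0, 12, -6), so a normal is n = UV × UW = (-12, -18, -36).
n = (-12, -18, -36); n·P − (-54) = 96; |n| = 42; distance = 96/42 = 16/7.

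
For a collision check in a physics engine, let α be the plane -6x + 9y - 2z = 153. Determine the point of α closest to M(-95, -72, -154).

(-1003/11, -855/11, -1680/11)

n = (-6, 9, -2), |n|² = 121, and n·M − 153 = 77.
t = 77/121 = 7/11, so the foot is M − t·n = (-95, -72, -154) − (7/11)·(-6, 9, -2) = (-1003/11, -855/11, -1680/11).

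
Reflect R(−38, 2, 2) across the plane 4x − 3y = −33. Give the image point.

(2, -28, 2)

n = (4, −3, 0), |n|² = 25, n·R − (-33) = -125, so t = -125/25 = -5.
Foot F = R − (-5)·n = (−18, −13, 2); the reflection is 2F − R = (2, −28, 2).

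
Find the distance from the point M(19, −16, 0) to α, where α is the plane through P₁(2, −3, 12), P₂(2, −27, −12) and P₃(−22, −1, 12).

P₁P₂ = (0, −24, −24) and P₁P₃ = (−24, 2, 0), so a normal is n = P₁P₂ × P₁P₃ = (48, 576, −576).
n = (48, 576, −576); n·P − (-8544) = 240; |n| = 816; distance = 240/816 = 5/17.

5/17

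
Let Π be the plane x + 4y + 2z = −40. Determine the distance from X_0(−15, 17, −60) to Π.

9√21/7

n = (1, 4, 2); n·P − (-40) = -27; |n| = √21; distance = 27/√21.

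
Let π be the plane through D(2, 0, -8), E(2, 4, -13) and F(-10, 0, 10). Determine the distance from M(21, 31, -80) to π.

19√77/77

DE = (0, 4, -5) and DF = (-12, 0, 18), so a normal is n = DE × DF = (72, 60, 48).
d = |72·21 + 60·31 + 48·(-80) − (-240)| / √(5184 + 3600 + 2304) = |-228| / (12√77) = 19/√77.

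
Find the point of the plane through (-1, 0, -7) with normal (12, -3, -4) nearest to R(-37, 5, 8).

n = (12, -3, -4), |n|² = 169, and n·R − 16 = -507.
t = -507/169 = -3, so the foot is R − t·n = (-37, 5, 8) − (-3)·(12, -3, -4) = (-1, -4, -4).

(-1, -4, -4)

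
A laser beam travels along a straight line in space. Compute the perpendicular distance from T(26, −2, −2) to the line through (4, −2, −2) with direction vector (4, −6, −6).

6√11

Direction vector d = (4, −6, −6).
AP = (22, 0, 0), and AP × d = (0, 132, −132).
|AP × d|² = 34848 and |d|² = 88, so the distance is √(34848/88) = √396 = 6√11.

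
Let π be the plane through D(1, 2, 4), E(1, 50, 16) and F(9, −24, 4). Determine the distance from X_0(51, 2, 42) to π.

DE = (0, 48, 12) and DF = (8, −26, 0), so a normal is n = DE × DF = (312, 96, −384).
n = (312, 96, −384); n·P − (-1032) = 1008; |n| = 504; distance = 1008/504 = 2.

2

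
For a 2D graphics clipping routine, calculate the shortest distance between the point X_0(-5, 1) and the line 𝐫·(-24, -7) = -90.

203/25

The normal to the line is n = (-24, -7) with |n| = 25.
|n·X_0 − (-90)| = |113 − (-90)| = 203, so the distance is 203/25.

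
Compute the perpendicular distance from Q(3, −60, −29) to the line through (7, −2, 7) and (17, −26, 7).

2√493

A direction vector is d = (10, −24, 0).
AP = (−4, −58, −36), and AP × d = (−864, −360, 676).
|AP × d|² = 1333072 and |d|² = 676, so the distance is √(1333072/676) = √1972 = 2√493.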